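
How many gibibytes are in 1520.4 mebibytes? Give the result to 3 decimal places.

1.485 gibibytes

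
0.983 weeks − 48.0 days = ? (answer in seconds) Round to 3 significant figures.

0.983 wk = 594518 s and 48.0 d = 4.14720 × 10^6 s.
594518 − 4.14720 × 10^6 ≈ -3.55 × 10^6 s.

-3.55 × 10^6 seconds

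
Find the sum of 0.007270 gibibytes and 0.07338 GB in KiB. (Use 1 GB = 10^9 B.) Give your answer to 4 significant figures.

0.007270 GiB = 7623.15 KiB and 0.07338 GB = 71660.2 KiB.
7623.15 + 71660.2 ≈ 79280 KiB.

79280 kibibytes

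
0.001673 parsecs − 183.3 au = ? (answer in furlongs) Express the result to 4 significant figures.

1.203 × 10^11 furlong

0.001673 pc = 2.56618 × 10^11 furlong and 183.3 au = 1.36310 × 10^11 furlong.
2.56618 × 10^11 − 1.36310 × 10^11 ≈ 1.203 × 10^11 furlong.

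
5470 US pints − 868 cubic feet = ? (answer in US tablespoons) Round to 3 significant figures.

5470 US pt = 175040 US tbsp and 868 ft³ = 1.66223e+6 US tbsp.
175040 − 1.66223e+6 ≈ -1.49e+6 US tbsp.

-1.49e+6 US tablespoons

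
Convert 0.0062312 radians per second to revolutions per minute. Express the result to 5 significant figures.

1 radian per second = 9.54930 rpm.
Then 0.0062312 × 9.54930 ≈ 0.059504 rpm.

0.059504 rpm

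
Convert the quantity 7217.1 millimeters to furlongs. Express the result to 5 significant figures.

0.035876 furlong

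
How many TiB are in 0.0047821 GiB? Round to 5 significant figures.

4.6700e-6 tebibytes

1 GiB = 0.0009765625 tebibytes.
Thus 0.0047821 × 0.0009765625 ≈ 4.6700e-6 TiB.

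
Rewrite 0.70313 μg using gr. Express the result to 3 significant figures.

1.09 × 10^-5 grains

1 μg = 1.54324 × 10^-5 gr.
0.70313 × 1.54324 × 10^-5 ≈ 1.09 × 10^-5 gr.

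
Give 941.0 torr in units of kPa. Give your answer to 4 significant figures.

125.5 kPa

1 torr = 0.133322 kilopascals.
Thus 941.0 × 0.133322 ≈ 125.5 kPa.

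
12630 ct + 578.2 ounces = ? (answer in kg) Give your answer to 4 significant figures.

12630 ct = 2.52600 kg and 578.2 oz = 16.3917 kg.
2.52600 + 16.3917 ≈ 18.92 kg.

18.92 kg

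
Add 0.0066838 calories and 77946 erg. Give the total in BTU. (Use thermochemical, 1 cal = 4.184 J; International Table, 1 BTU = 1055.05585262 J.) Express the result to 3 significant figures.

3.39e-5 BTU

0.0066838 cal = 2.65057e-5 BTU and 77946 erg = 7.38786e-6 BTU.
2.65057e-5 + 7.38786e-6 ≈ 3.39e-5 BTU.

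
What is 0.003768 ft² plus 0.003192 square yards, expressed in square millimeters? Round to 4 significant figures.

3019 square millimeters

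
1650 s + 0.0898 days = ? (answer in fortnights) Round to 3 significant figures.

0.00778 fortnight

1650 s = 0.00136409 fortnight and 0.0898 d = 0.00641429 fortnight.
0.00136409 + 0.00641429 ≈ 0.00778 fortnight.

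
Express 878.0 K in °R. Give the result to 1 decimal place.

°R = K × 9/5.
Applying the formula gives 1580.4 °R.

1580.4 °R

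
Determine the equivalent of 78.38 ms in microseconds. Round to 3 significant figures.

1 millisecond = 1000.00 μs.
Thus 78.38 × 1000.00 ≈ 78400 μs.

78400 microseconds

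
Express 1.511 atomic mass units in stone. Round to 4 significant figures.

1 atomic mass unit = 2.61490e-28 st.
Thus 1.511 × 2.61490e-28 ≈ 3.951e-28 st.

3.951e-28 st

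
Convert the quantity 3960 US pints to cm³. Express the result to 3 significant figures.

1.87e+6 cm³

1 US pint = 473.176 cubic centimeters.
3960 × 473.176 ≈ 1.87e+6 cm³.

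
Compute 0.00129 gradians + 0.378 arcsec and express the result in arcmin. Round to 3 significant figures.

0.0760 arcminutes

0.00129 grad = 0.0696600 arcmin and 0.378 arcsec = 0.00630000 arcmin.
0.0696600 + 0.00630000 ≈ 0.0760 arcmin.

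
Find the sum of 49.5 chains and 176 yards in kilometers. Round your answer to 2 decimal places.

1.16 km

49.5 chain = 0.995782 km and 176 yd = 0.160934 km.
0.995782 + 0.160934 ≈ 1.16 km.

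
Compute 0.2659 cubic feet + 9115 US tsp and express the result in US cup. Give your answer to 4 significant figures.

0.2659 ft³ = 31.8251 US cup and 9115 US tsp = 189.896 US cup.
31.8251 + 189.896 ≈ 221.7 US cup.

221.7 US cup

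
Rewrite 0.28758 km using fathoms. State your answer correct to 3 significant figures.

157 fathom

1 km = 546.807 fathom.
Then 0.28758 × 546.807 ≈ 157 fathom.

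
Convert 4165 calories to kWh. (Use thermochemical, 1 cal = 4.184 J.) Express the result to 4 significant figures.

0.004841 kilowatt-hours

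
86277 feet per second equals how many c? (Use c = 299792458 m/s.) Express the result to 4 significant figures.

8.772 × 10^-5 times the speed of light

1 ft/s = 1.01670 × 10^-9 c.
Then 86277 × 1.01670 × 10^-9 ≈ 8.772 × 10^-5 c.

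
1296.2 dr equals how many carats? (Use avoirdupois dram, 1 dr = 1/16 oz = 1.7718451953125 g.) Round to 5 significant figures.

11483 ct

1 dr = 8.85923 carats.
Thus 1296.2 × 8.85923 ≈ 11483 ct.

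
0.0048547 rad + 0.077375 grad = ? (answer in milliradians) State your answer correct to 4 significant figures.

6.070 mrad

0.0048547 rad = 4.85470 mrad and 0.077375 grad = 1.21540 mrad.
4.85470 + 1.21540 ≈ 6.070 mrad.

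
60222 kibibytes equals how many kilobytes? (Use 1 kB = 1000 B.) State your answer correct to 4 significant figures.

61670 kB

1 kibibyte = 1.02400 kB.
Then 60222 × 1.02400 ≈ 61670 kB.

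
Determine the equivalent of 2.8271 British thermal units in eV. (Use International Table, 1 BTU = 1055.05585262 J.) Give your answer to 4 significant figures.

1.862 × 10^22 eV

1 British thermal unit = 6.58514 × 10^21 eV.
2.8271 × 6.58514 × 10^21 ≈ 1.862 × 10^22 eV.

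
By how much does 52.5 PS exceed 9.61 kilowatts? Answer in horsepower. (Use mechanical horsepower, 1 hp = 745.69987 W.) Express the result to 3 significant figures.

38.9 horsepower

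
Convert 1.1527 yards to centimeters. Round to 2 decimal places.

1 yd = 91.4400 cm.
So 1.1527 × 91.4400 ≈ 105.40 cm.

105.40 centimeters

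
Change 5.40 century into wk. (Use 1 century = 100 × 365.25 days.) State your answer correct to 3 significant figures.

1 century = 5217.86 wk.
Thus 5.40 × 5217.86 ≈ 28200 wk.

28200 wk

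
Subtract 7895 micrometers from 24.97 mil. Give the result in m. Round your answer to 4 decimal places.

-0.0073 m

24.97 mil = 0.000634238 m and 7895 μm = 0.00789500 m.
0.000634238 − 0.00789500 ≈ -0.0073 m.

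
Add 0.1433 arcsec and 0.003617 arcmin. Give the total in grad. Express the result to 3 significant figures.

0.000111 gradians

0.1433 arcsec = 4.42284 × 10^-5 grad and 0.003617 arcmin = 6.69815 × 10^-5 grad.
4.42284 × 10^-5 + 6.69815 × 10^-5 ≈ 0.000111 grad.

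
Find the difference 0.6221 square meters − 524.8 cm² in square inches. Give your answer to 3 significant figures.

0.6221 m² = 964.257 in² and 524.8 cm² = 81.3442 in².
964.257 − 81.3442 ≈ 883 in².

883 square inches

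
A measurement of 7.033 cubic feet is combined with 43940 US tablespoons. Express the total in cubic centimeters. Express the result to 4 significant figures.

7.033 ft³ = 199152 cm³ and 43940 US tbsp = 649730 cm³.
199152 + 649730 ≈ 848900 cm³.

848900 cubic centimeters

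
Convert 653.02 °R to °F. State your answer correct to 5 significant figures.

°R = °F + 459.67.
Applying the formula gives 193.35 °F.

193.35 °F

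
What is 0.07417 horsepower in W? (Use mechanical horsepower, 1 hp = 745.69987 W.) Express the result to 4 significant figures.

55.31 W

1 hp = 745.700 watts.
0.07417 × 745.700 ≈ 55.31 W.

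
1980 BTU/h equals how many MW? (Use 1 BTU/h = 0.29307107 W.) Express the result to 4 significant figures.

0.0005803 MW

1 BTU per hour = 2.93071 × 10^-7 MW.
So 1980 × 2.93071 × 10^-7 ≈ 0.0005803 MW.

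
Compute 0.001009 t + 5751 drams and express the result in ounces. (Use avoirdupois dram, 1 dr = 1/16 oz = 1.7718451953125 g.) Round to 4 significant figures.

0.001009 t = 35.59143 oz and 5751 dr = 359.4375 oz.
35.59143 + 359.4375 ≈ 395.0 oz.

395.0 oz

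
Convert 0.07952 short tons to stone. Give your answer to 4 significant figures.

11.36 stone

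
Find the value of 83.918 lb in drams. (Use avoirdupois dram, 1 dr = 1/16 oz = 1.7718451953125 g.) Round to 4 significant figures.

1 pound = 256.000 dr.
Thus 83.918 × 256.000 ≈ 21480 dr.

21480 dr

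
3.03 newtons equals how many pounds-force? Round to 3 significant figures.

1 N = 0.224809 lbf.
3.03 × 0.224809 ≈ 0.681 lbf.

0.681 pounds-force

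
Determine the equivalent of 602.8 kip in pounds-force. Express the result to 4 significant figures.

602800 lbf

1 kip = 1000.00 lbf.
Thus 602.8 × 1000.00 ≈ 602800 lbf.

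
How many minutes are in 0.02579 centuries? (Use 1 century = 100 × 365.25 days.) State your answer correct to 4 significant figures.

1 century = 5.25960 × 10^7 min.
So 0.02579 × 5.25960 × 10^7 ≈ 1.356 × 10^6 min.

1.356 × 10^6 minutes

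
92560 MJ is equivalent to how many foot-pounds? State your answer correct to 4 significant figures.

6.827 × 10^10 foot-pounds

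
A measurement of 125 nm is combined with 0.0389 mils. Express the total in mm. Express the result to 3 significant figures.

125 nm = 0.000125000 mm and 0.0389 mil = 0.000988060 mm.
0.000125000 + 0.000988060 ≈ 0.00111 mm.

0.00111 millimeters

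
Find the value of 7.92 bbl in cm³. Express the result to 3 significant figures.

1 bbl = 158987 cm³.
Thus 7.92 × 158987 ≈ 1.26e+6 cm³.

1.26e+6 cubic centimeters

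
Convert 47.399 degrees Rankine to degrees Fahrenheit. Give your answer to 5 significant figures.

-412.27 °F

°R = °F + 459.67.
Applying the formula gives -412.27 °F.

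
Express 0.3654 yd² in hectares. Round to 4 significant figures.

3.055e-5 ha

1 yd² = 8.36127e-5 hectares.
Then 0.3654 × 8.36127e-5 ≈ 3.055e-5 ha.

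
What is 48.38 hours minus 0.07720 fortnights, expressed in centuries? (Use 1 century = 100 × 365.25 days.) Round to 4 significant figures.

2.560e-5 century

48.38 h = 5.51905e-5 century and 0.07720 fortnight = 2.95907e-5 century.
5.51905e-5 − 2.95907e-5 ≈ 2.560e-5 century.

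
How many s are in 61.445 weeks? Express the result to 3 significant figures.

1 wk = 604800 s.
61.445 × 604800 ≈ 3.72e+7 s.

3.72e+7 seconds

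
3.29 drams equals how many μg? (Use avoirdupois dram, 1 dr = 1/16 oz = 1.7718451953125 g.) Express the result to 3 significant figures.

5.83e+6 μg

1 dram = 1.77185e+6 micrograms.
So 3.29 × 1.77185e+6 ≈ 5.83e+6 μg.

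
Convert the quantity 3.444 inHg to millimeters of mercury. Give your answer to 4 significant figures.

87.48 mmHg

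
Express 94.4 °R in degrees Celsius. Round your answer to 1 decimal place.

-220.7 °C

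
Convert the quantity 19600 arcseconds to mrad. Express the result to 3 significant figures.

95.0 mrad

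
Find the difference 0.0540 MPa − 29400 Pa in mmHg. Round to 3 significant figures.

0.0540 MPa = 405.033 mmHg and 29400 Pa = 220.518 mmHg.
405.033 − 220.518 ≈ 185 mmHg.

185 millimeters of mercury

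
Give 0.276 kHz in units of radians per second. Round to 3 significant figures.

1730 radians per second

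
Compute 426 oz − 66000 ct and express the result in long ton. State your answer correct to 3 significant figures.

-0.00111 long ton

426 oz = 0.0118862 long ton and 66000 ct = 0.0129915 long ton.
0.0118862 − 0.0129915 ≈ -0.00111 long ton.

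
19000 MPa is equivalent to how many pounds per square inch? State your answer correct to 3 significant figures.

1 MPa = 145.038 psi.
Thus 19000 × 145.038 ≈ 2.76 × 10^6 psi.

2.76 × 10^6 psi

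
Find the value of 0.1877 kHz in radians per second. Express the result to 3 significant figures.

1 kHz = 6283.19 radians per second.
So 0.1877 × 6283.19 ≈ 1180 rad/s.

1180 radians per second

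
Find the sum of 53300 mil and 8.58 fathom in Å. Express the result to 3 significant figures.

1.70 × 10^11 Å

53300 mil = 1.35382 × 10^10 Å and 8.58 fathom = 1.56911 × 10^11 Å.
1.35382 × 10^10 + 1.56911 × 10^11 ≈ 1.70 × 10^11 Å.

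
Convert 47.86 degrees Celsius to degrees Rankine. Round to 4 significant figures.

577.8 degrees Rankine

°R = (°C + 273.15) × 9/5.
Applying the formula gives 577.8 °R.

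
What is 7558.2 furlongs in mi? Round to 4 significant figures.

944.8 miles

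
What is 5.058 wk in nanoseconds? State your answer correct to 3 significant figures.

1 wk = 6.04800e+14 ns.
So 5.058 × 6.04800e+14 ≈ 3.06e+15 ns.

3.06e+15 ns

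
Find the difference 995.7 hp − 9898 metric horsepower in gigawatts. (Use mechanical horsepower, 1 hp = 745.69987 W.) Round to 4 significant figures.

-0.006537 GW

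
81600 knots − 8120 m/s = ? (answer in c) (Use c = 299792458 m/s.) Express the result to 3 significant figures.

81600 kn = 0.000140026 c and 8120 m/s = 2.70854e-5 c.
0.000140026 − 2.70854e-5 ≈ 0.000113 c.

0.000113 c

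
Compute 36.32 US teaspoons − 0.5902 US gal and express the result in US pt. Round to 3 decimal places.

-4.343 US pints

36.32 US tsp = 0.378333 US pt and 0.5902 US gal = 4.72160 US pt.
0.378333 − 4.72160 ≈ -4.343 US pt.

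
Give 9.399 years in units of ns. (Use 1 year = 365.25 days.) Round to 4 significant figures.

2.966 × 10^17 ns

1 yr = 3.15576 × 10^16 ns.
9.399 × 3.15576 × 10^16 ≈ 2.966 × 10^17 ns.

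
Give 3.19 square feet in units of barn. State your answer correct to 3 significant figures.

1 ft² = 9.29030 × 10^26 barns.
Thus 3.19 × 9.29030 × 10^26 ≈ 2.96 × 10^27 barn.

2.96 × 10^27 barn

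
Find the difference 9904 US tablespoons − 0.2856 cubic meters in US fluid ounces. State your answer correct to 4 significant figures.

-4705 US fluid ounces

9904 US tbsp = 4952.00 US fl oz and 0.2856 m³ = 9657.28 US fl oz.
4952.00 − 9657.28 ≈ -4705 US fl oz.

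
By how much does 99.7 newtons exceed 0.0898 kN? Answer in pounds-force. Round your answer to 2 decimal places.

2.23 lbf

99.7 N = 22.4135 lbf and 0.0898 kN = 20.1878 lbf.
22.4135 − 20.1878 ≈ 2.23 lbf.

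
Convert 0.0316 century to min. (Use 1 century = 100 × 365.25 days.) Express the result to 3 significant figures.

1 century = 5.25960e+7 minutes.
So 0.0316 × 5.25960e+7 ≈ 1.66e+6 min.

1.66e+6 min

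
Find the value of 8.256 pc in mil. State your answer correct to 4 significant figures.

1 pc = 1.21483e+21 mil.
Thus 8.256 × 1.21483e+21 ≈ 1.003e+22 mil.

1.003e+22 mils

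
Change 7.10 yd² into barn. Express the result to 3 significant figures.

1 yd² = 8.36127e+27 barn.
Thus 7.10 × 8.36127e+27 ≈ 5.94e+28 barn.

5.94e+28 barns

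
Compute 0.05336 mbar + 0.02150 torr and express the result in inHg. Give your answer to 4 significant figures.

0.002422 inHg

0.05336 mbar = 0.00157572 inHg and 0.02150 torr = 0.000846457 inHg.
0.00157572 + 0.000846457 ≈ 0.002422 inHg.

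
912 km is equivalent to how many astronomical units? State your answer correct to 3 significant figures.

6.10e-6 au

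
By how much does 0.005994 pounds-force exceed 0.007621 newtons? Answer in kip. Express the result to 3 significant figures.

0.005994 lbf = 5.99400 × 10^-6 kip and 0.007621 N = 1.71327 × 10^-6 kip.
5.99400 × 10^-6 − 1.71327 × 10^-6 ≈ 4.28 × 10^-6 kip.

4.28 × 10^-6 kip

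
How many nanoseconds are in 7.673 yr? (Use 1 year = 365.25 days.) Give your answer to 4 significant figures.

1 yr = 3.15576e+16 ns.
Thus 7.673 × 3.15576e+16 ≈ 2.421e+17 ns.

2.421e+17 ns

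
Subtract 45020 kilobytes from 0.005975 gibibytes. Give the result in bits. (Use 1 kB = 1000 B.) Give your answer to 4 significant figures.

0.005975 GiB = 5.13249 × 10^7 bit and 45020 kB = 3.60160 × 10^8 bit.
5.13249 × 10^7 − 3.60160 × 10^8 ≈ -3.088 × 10^8 bit.

-3.088 × 10^8 bit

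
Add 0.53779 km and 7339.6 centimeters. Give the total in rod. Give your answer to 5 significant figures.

121.53 rods

0.53779 km = 106.934 rod and 7339.6 cm = 14.5940 rod.
106.934 + 14.5940 ≈ 121.53 rod.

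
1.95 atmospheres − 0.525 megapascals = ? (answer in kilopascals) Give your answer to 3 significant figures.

-327 kPa

1.95 atm = 197.584 kPa and 0.525 MPa = 525.000 kPa.
197.584 − 525.000 ≈ -327 kPa.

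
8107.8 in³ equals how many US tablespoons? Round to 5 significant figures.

8985.3 US tablespoons

1 in³ = 1.10823 US tablespoons.
Then 8107.8 × 1.10823 ≈ 8985.3 US tbsp.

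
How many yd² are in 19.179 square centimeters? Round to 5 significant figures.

0.0022938 yd²

1 cm² = 0.000119599 yd².
Then 19.179 × 0.000119599 ≈ 0.0022938 yd².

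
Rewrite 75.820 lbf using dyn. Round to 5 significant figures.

3.3726 × 10^7 dyn

1 pound-force = 444822 dyn.
Then 75.820 × 444822 ≈ 3.3726 × 10^7 dyn.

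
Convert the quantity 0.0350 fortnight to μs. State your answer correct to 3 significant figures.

4.23e+10 microseconds

1 fortnight = 1.20960e+12 μs.
0.0350 × 1.20960e+12 ≈ 4.23e+10 μs.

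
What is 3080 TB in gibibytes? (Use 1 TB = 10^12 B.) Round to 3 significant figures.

2.87 × 10^6 GiB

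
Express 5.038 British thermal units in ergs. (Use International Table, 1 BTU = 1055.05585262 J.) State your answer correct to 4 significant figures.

1 British thermal unit = 1.05506e+10 erg.
So 5.038 × 1.05506e+10 ≈ 5.315e+10 erg.

5.315e+10 erg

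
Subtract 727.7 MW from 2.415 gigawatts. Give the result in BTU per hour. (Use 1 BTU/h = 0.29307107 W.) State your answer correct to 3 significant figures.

5.76e+9 BTU per hour

2.415 GW = 8.24032e+9 BTU/h and 727.7 MW = 2.48302e+9 BTU/h.
8.24032e+9 − 2.48302e+9 ≈ 5.76e+9 BTU/h.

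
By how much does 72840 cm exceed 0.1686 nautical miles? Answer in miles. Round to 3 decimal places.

72840 cm = 0.452607 mi and 0.1686 nmi = 0.194021 mi.
0.452607 − 0.194021 ≈ 0.259 mi.

0.259 miles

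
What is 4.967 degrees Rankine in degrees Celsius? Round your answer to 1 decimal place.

-270.4 degrees Celsius

°R = (°C + 273.15) × 9/5.
Applying the formula gives -270.4 °C.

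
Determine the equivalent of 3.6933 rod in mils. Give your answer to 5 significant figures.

731270 mil

1 rod = 198000 mils.
3.6933 × 198000 ≈ 731270 mil.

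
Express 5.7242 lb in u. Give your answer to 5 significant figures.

1 lb = 2.73160 × 10^26 u.
5.7242 × 2.73160 × 10^26 ≈ 1.5636 × 10^27 u.

1.5636 × 10^27 atomic mass units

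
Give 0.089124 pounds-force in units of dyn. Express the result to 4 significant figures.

39640 dyn

1 lbf = 444822 dynes.
Thus 0.089124 × 444822 ≈ 39640 dyn.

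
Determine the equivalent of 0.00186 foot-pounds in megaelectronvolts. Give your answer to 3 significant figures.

1 ft·lbf = 8.46235 × 10^12 megaelectronvolts.
0.00186 × 8.46235 × 10^12 ≈ 1.57 × 10^10 MeV.

1.57 × 10^10 MeV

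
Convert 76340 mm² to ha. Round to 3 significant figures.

1 mm² = 1.00000 × 10^-10 hectares.
Then 76340 × 1.00000 × 10^-10 ≈ 7.63 × 10^-6 ha.

7.63 × 10^-6 hectares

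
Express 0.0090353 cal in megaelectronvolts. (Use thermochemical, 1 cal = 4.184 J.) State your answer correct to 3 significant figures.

2.36e+11 megaelectronvolts

1 cal = 2.61145e+13 megaelectronvolts.
Then 0.0090353 × 2.61145e+13 ≈ 2.36e+11 MeV.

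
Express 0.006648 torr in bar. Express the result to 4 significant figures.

8.863e-6 bar

1 torr = 0.00133322 bar.
Thus 0.006648 × 0.00133322 ≈ 8.863e-6 bar.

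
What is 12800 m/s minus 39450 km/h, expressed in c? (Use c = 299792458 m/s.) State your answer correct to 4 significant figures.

6.143e-6 c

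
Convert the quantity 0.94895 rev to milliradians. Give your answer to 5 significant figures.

1 rev = 6283.19 milliradians.
So 0.94895 × 6283.19 ≈ 5962.4 mrad.

5962.4 milliradians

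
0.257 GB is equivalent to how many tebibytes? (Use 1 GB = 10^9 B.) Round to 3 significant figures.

0.000234 tebibytes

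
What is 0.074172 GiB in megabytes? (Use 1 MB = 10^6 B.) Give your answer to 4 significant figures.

1 gibibyte = 1073.74 megabytes.
Then 0.074172 × 1073.74 ≈ 79.64 MB.

79.64 MB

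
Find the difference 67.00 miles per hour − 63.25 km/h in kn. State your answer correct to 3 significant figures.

24.1 knots

67.00 mph = 58.2214 kn and 63.25 km/h = 34.1523 kn.
58.2214 − 34.1523 ≈ 24.1 kn.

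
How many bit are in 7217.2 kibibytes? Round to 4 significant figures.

5.912e+7 bits

1 kibibyte = 8192.00 bits.
Then 7217.2 × 8192.00 ≈ 5.912e+7 bit.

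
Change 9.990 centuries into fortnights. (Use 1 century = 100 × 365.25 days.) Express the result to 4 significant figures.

1 century = 2608.93 fortnight.
9.990 × 2608.93 ≈ 26060 fortnight.

26060 fortnights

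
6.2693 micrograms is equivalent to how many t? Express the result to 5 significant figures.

6.2693e-12 t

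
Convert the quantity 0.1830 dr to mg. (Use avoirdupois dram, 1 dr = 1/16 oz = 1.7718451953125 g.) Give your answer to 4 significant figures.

1 dr = 1771.85 mg.
0.1830 × 1771.85 ≈ 324.2 mg.

324.2 milligrams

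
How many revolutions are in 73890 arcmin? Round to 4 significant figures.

3.421 revolutions

1 arcminute = 4.62963 × 10^-5 rev.
Then 73890 × 4.62963 × 10^-5 ≈ 3.421 rev.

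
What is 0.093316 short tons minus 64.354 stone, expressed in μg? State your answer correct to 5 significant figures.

-3.2401 × 10^11 μg

0.093316 short ton = 8.46549 × 10^10 μg and 64.354 st = 4.08667 × 10^11 μg.
8.46549 × 10^10 − 4.08667 × 10^11 ≈ -3.2401 × 10^11 μg.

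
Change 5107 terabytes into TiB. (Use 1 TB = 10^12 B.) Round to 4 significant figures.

1 TB = 0.909495 tebibytes.
Thus 5107 × 0.909495 ≈ 4645 TiB.

4645 TiB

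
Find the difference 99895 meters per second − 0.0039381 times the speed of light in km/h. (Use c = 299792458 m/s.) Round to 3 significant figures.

-3.89 × 10^6 kilometers per hour

99895 m/s = 359622 km/h and 0.0039381 c = 4.25021 × 10^6 km/h.
359622 − 4.25021 × 10^6 ≈ -3.89 × 10^6 km/h.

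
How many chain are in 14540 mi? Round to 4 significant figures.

1.163e+6 chain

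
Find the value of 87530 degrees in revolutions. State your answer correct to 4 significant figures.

1 ° = 0.00277778 rev.
So 87530 × 0.00277778 ≈ 243.1 rev.

243.1 rev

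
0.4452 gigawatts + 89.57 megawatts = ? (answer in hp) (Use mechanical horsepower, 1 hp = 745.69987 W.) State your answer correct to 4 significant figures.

717100 hp

0.4452 GW = 597023 hp and 89.57 MW = 120115 hp.
597023 + 120115 ≈ 717100 hp.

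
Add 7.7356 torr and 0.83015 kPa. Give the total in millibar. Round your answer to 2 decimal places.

7.7356 torr = 10.3133 mbar and 0.83015 kPa = 8.30150 mbar.
10.3133 + 8.30150 ≈ 18.61 mbar.

18.61 millibar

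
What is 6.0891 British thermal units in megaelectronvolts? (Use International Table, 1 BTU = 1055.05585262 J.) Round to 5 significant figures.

4.0098e+16 MeV

1 BTU = 6.58514e+15 megaelectronvolts.
Then 6.0891 × 6.58514e+15 ≈ 4.0098e+16 MeV.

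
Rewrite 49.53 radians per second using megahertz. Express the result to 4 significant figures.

7.883 × 10^-6 megahertz

1 radian per second = 1.59155 × 10^-7 MHz.
49.53 × 1.59155 × 10^-7 ≈ 7.883 × 10^-6 MHz.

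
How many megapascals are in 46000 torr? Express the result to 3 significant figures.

6.13 MPa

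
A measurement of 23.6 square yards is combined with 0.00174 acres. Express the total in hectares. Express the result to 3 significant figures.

0.00268 ha

23.6 yd² = 0.00197326 ha and 0.00174 acre = 0.000704153 ha.
0.00197326 + 0.000704153 ≈ 0.00268 ha.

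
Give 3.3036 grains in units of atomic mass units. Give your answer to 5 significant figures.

1.2892 × 10^23 u

1 gr = 3.90228 × 10^22 u.
So 3.3036 × 3.90228 × 10^22 ≈ 1.2892 × 10^23 u.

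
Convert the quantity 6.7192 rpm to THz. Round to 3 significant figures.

1 rpm = 1.66667 × 10^-14 THz.
So 6.7192 × 1.66667 × 10^-14 ≈ 1.12 × 10^-13 THz.

1.12 × 10^-13 THz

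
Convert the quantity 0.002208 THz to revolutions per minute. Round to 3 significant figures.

1.32 × 10^11 rpm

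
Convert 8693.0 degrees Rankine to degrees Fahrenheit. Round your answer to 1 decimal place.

°R = °F + 459.67.
Applying the formula gives 8233.3 °F.

8233.3 °F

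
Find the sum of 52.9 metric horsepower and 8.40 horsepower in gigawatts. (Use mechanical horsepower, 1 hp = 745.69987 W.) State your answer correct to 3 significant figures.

52.9 PS = 3.89079e-5 GW and 8.40 hp = 6.26388e-6 GW.
3.89079e-5 + 6.26388e-6 ≈ 4.52e-5 GW.

4.52e-5 GW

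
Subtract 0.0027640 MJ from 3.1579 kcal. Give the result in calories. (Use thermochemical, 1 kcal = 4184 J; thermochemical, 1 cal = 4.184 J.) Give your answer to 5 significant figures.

3.1579 kcal = 3157.90 cal and 0.0027640 MJ = 660.612 cal.
3157.90 − 660.612 ≈ 2497.3 cal.

2497.3 calories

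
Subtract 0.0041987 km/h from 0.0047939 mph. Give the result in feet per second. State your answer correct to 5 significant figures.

0.0047939 mph = 0.00703105 ft/s and 0.0041987 km/h = 0.00382646 ft/s.
0.00703105 − 0.00382646 ≈ 0.0032046 ft/s.

0.0032046 feet per second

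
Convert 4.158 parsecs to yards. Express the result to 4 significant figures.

1 pc = 3.37454 × 10^16 yd.
So 4.158 × 3.37454 × 10^16 ≈ 1.403 × 10^17 yd.

1.403 × 10^17 yd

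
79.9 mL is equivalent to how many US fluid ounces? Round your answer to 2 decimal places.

2.70 US fl oz

1 milliliter = 0.0338140 US fluid ounces.
So 79.9 × 0.0338140 ≈ 2.70 US fl oz.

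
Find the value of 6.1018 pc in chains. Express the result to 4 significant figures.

1 parsec = 1.53388e+15 chain.
Thus 6.1018 × 1.53388e+15 ≈ 9.359e+15 chain.

9.359e+15 chains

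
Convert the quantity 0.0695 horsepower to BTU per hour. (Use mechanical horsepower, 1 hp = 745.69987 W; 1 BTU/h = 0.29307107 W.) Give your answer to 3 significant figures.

177 BTU per hour

1 hp = 2544.43 BTU/h.
So 0.0695 × 2544.43 ≈ 177 BTU/h.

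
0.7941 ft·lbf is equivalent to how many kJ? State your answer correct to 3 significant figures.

0.00108 kJ

1 ft·lbf = 0.00135582 kJ.
Thus 0.7941 × 0.00135582 ≈ 0.00108 kJ.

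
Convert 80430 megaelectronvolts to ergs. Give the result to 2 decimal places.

0.13 erg

1 MeV = 1.60218 × 10^-6 erg.
Then 80430 × 1.60218 × 10^-6 ≈ 0.13 erg.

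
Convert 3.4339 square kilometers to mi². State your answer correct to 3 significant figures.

1 km² = 0.386102 mi².
Thus 3.4339 × 0.386102 ≈ 1.33 mi².

1.33 square miles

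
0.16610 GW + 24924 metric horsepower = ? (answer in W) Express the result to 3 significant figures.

0.16610 GW = 1.66100 × 10^8 W and 24924 PS = 1.83316 × 10^7 W.
1.66100 × 10^8 + 1.83316 × 10^7 ≈ 1.84 × 10^8 W.

1.84 × 10^8 W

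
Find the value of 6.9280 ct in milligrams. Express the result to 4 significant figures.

1 carat = 200.000 milligrams.
So 6.9280 × 200.000 ≈ 1386 mg.

1386 milligrams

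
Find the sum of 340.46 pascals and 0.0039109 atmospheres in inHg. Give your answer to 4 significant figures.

340.46 Pa = 0.100538 inHg and 0.0039109 atm = 0.117019 inHg.
0.100538 + 0.117019 ≈ 0.2176 inHg.

0.2176 inHg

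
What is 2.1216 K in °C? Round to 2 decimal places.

K = °C + 273.15.
Applying the formula gives -271.03 °C.

-271.03 °C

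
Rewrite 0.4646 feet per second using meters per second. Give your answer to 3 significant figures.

0.142 m/s

1 ft/s = 0.304800 m/s.
0.4646 × 0.304800 ≈ 0.142 m/s.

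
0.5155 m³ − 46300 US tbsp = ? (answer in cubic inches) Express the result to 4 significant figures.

-10320 cubic inches

0.5155 m³ = 31457.7 in³ and 46300 US tbsp = 41778.5 in³.
31457.7 − 41778.5 ≈ -10320 in³.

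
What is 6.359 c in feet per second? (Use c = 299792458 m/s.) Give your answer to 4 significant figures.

6.255e+9 ft/s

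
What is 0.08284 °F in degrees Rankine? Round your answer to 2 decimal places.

459.75 degrees Rankine

°R = °F + 459.67.
Applying the formula gives 459.75 °R.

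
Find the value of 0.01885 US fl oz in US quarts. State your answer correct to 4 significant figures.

0.0005891 US quarts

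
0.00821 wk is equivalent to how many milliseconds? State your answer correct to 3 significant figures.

4.97 × 10^6 milliseconds

1 week = 6.04800 × 10^8 ms.
0.00821 × 6.04800 × 10^8 ≈ 4.97 × 10^6 ms.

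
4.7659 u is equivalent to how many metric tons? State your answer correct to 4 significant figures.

7.914e-30 t

1 atomic mass unit = 1.66054e-30 t.
Thus 4.7659 × 1.66054e-30 ≈ 7.914e-30 t.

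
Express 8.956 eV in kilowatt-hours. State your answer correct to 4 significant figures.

1 eV = 4.45049 × 10^-26 kilowatt-hours.
Then 8.956 × 4.45049 × 10^-26 ≈ 3.986 × 10^-25 kWh.

3.986 × 10^-25 kWh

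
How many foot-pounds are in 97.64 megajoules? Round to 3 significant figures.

1 megajoule = 737562 ft·lbf.
97.64 × 737562 ≈ 7.20e+7 ft·lbf.

7.20e+7 foot-pounds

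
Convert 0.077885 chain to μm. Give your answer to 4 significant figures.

1.567e+6 μm

1 chain = 2.01168e+7 micrometers.
0.077885 × 2.01168e+7 ≈ 1.567e+6 μm.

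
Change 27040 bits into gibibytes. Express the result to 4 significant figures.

1 bit = 1.16415e-10 GiB.
27040 × 1.16415e-10 ≈ 3.148e-6 GiB.

3.148e-6 GiB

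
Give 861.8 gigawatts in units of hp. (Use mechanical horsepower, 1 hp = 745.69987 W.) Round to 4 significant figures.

1.156 × 10^9 hp

1 GW = 1.34102 × 10^6 horsepower.
861.8 × 1.34102 × 10^6 ≈ 1.156 × 10^9 hp.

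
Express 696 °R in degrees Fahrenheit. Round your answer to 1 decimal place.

236.3 degrees Fahrenheit

°R = °F + 459.67.
Applying the formula gives 236.3 °F.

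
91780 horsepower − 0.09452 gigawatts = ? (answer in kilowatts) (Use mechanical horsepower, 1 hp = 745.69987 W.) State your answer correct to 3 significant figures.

91780 hp = 68440.3 kW and 0.09452 GW = 94520.0 kW.
68440.3 − 94520.0 ≈ -26100 kW.

-26100 kW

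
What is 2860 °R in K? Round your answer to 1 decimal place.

°R = K × 9/5.
Applying the formula gives 1588.9 K.

1588.9 kelvins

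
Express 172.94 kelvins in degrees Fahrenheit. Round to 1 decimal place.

K = (°F + 459.67) × 5/9.
Applying the formula gives -148.4 °F.

-148.4 degrees Fahrenheit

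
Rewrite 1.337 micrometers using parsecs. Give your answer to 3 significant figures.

4.33e-23 pc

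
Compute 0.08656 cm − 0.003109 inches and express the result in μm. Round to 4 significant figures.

786.6 μm

0.08656 cm = 865.600 μm and 0.003109 in = 78.9686 μm.
865.600 − 78.9686 ≈ 786.6 μm.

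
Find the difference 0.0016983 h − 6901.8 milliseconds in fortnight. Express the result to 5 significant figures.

-6.5139 × 10^-7 fortnights

0.0016983 h = 5.05446 × 10^-6 fortnight and 6901.8 ms = 5.70585 × 10^-6 fortnight.
5.05446 × 10^-6 − 5.70585 × 10^-6 ≈ -6.5139 × 10^-7 fortnight.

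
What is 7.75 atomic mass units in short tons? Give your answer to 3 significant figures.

1.42e-29 short ton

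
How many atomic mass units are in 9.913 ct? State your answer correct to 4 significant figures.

1.194 × 10^24 atomic mass units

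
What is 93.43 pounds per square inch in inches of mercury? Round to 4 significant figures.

190.2 inches of mercury

1 pound per square inch = 2.03602 inHg.
So 93.43 × 2.03602 ≈ 190.2 inHg.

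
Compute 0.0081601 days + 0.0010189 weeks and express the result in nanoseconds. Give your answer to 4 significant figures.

1.321 × 10^12 ns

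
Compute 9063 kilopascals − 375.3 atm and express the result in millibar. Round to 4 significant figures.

-289600 millibar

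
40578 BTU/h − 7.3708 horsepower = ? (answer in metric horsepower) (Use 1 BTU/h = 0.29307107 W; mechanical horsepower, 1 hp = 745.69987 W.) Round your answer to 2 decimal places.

40578 BTU/h = 16.1689 PS and 7.3708 hp = 7.47303 PS.
16.1689 − 7.47303 ≈ 8.70 PS.

8.70 PS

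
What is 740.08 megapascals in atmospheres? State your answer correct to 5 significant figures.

7304.0 atm

1 MPa = 9.86923 atm.
Then 740.08 × 9.86923 ≈ 7304.0 atm.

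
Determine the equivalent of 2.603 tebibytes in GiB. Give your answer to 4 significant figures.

2665 GiB

1 tebibyte = 1024.00 gibibytes.
Thus 2.603 × 1024.00 ≈ 2665 GiB.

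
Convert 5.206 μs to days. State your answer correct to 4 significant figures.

1 microsecond = 1.15741 × 10^-11 d.
Thus 5.206 × 1.15741 × 10^-11 ≈ 6.025 × 10^-11 d.

6.025 × 10^-11 d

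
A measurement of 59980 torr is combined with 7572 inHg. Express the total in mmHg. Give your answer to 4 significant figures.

252300 mmHg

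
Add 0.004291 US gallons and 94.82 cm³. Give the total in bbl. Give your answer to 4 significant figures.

0.004291 US gal = 0.000102167 bbl and 94.82 cm³ = 0.000596400 bbl.
0.000102167 + 0.000596400 ≈ 0.0006986 bbl.

0.0006986 bbl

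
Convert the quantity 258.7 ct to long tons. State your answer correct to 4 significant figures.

5.092 × 10^-5 long ton

1 carat = 1.96841 × 10^-7 long ton.
So 258.7 × 1.96841 × 10^-7 ≈ 5.092 × 10^-5 long ton.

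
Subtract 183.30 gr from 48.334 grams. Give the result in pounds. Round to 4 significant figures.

0.08037 pounds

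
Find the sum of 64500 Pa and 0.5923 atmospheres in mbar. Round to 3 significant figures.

64500 Pa = 645.000 mbar and 0.5923 atm = 600.148 mbar.
645.000 + 600.148 ≈ 1250 mbar.

1250 millibar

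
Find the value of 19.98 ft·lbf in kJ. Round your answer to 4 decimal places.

0.0271 kJ

1 foot-pound = 0.00135582 kilojoules.
So 19.98 × 0.00135582 ≈ 0.0271 kJ.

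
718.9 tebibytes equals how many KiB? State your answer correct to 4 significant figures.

1 tebibyte = 1.07374 × 10^9 kibibytes.
Thus 718.9 × 1.07374 × 10^9 ≈ 7.719 × 10^11 KiB.

7.719 × 10^11 KiB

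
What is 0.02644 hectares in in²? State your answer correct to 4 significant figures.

409800 square inches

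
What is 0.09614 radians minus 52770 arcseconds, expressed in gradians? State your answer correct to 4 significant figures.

-10.17 grad

0.09614 rad = 6.12046 grad and 52770 arcsec = 16.2870 grad.
6.12046 − 16.2870 ≈ -10.17 grad.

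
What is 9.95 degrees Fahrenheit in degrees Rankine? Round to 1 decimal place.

469.6 °R

°R = °F + 459.67.
Applying the formula gives 469.6 °R.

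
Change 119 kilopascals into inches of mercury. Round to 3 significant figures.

35.1 inHg

1 kPa = 0.295300 inHg.
Thus 119 × 0.295300 ≈ 35.1 inHg.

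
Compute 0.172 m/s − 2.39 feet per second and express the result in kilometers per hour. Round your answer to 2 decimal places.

-2.00 km/h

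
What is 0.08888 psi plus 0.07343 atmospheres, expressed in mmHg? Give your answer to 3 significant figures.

60.4 mmHg

0.08888 psi = 4.59642 mmHg and 0.07343 atm = 55.8068 mmHg.
4.59642 + 55.8068 ≈ 60.4 mmHg.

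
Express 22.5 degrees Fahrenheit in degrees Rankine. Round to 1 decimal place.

482.2 °R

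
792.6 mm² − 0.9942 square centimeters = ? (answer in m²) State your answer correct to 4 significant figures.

0.0006932 m²

792.6 mm² = 0.000792600 m² and 0.9942 cm² = 9.94200e-5 m².
0.000792600 − 9.94200e-5 ≈ 0.0006932 m².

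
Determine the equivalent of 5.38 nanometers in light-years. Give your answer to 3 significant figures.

5.69e-25 ly

1 nanometer = 1.05700e-25 ly.
Then 5.38 × 1.05700e-25 ≈ 5.69e-25 ly.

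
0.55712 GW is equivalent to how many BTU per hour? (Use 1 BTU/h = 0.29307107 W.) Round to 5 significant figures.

1 GW = 3.41214 × 10^9 BTU/h.
So 0.55712 × 3.41214 × 10^9 ≈ 1.9010 × 10^9 BTU/h.

1.9010 × 10^9 BTU/h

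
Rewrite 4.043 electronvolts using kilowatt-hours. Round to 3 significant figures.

1 electronvolt = 4.45049e-26 kWh.
Thus 4.043 × 4.45049e-26 ≈ 1.80e-25 kWh.

1.80e-25 kWh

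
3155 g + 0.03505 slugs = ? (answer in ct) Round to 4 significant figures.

18330 ct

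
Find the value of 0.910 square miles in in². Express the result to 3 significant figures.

3.65e+9 in²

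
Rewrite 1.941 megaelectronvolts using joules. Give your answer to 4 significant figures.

1 megaelectronvolt = 1.60218 × 10^-13 J.
Thus 1.941 × 1.60218 × 10^-13 ≈ 3.110 × 10^-13 J.

3.110 × 10^-13 joules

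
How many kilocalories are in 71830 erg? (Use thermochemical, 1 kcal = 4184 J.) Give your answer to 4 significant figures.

1.717 × 10^-6 kcal

1 erg = 2.39006 × 10^-11 kilocalories.
71830 × 2.39006 × 10^-11 ≈ 1.717 × 10^-6 kcal.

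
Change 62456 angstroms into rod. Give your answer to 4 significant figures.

1.242e-6 rods

1 Å = 1.98839e-11 rods.
62456 × 1.98839e-11 ≈ 1.242e-6 rod.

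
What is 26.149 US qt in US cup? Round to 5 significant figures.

104.60 US cups

1 US quart = 4.00000 US cup.
Thus 26.149 × 4.00000 ≈ 104.60 US cup.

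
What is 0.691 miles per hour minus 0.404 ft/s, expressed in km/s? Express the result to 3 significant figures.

0.000186 km/s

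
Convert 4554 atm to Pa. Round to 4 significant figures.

4.614e+8 pascals

1 atm = 101325 Pa.
So 4554 × 101325 ≈ 4.614e+8 Pa.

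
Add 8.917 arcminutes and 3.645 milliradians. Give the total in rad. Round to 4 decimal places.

0.0062 rad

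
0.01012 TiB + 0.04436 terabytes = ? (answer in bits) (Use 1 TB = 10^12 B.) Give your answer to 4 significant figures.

4.439 × 10^11 bit

0.01012 TiB = 8.90165 × 10^10 bit and 0.04436 TB = 3.54880 × 10^11 bit.
8.90165 × 10^10 + 3.54880 × 10^11 ≈ 4.439 × 10^11 bit.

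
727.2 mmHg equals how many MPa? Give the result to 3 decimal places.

1 mmHg = 0.000133322 megapascals.
Then 727.2 × 0.000133322 ≈ 0.097 MPa.

0.097 MPa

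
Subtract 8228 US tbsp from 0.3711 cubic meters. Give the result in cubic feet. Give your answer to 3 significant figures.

8.81 ft³

0.3711 m³ = 13.1053 ft³ and 8228 US tbsp = 4.29658 ft³.
13.1053 − 4.29658 ≈ 8.81 ft³.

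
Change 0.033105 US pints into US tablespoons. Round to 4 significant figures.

1 US pt = 32.0000 US tbsp.
So 0.033105 × 32.0000 ≈ 1.059 US tbsp.

1.059 US tbsp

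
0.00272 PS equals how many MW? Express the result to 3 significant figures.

1 PS = 0.000735499 MW.
Thus 0.00272 × 0.000735499 ≈ 2.00e-6 MW.

2.00e-6 megawatts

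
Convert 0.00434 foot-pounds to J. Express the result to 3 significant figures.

1 foot-pound = 1.35582 joules.
Thus 0.00434 × 1.35582 ≈ 0.00588 J.

0.00588 joules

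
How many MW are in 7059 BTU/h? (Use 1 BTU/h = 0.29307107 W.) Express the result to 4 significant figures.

0.002069 MW

1 BTU per hour = 2.93071e-7 MW.
So 7059 × 2.93071e-7 ≈ 0.002069 MW.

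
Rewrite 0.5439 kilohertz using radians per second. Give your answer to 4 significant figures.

3417 radians per second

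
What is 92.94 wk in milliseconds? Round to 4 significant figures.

5.621e+10 milliseconds

1 week = 6.04800e+8 ms.
92.94 × 6.04800e+8 ≈ 5.621e+10 ms.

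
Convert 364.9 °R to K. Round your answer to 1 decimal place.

202.7 kelvins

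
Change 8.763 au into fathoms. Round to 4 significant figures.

1 astronomical unit = 8.18011 × 10^10 fathom.
So 8.763 × 8.18011 × 10^10 ≈ 7.168 × 10^11 fathom.

7.168 × 10^11 fathom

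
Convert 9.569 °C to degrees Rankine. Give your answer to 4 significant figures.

508.9 °R

°R = (°C + 273.15) × 9/5.
Applying the formula gives 508.9 °R.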